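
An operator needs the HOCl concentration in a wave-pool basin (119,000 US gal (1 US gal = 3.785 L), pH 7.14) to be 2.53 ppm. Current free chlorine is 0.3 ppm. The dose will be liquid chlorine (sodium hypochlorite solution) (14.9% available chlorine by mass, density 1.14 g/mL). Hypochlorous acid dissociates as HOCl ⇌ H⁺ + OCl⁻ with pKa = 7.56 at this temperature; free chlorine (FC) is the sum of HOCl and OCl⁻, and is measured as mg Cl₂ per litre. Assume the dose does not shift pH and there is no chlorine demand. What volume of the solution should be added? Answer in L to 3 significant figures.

Volume: 119,000 US gal × 3.785 L/gal = 450,415 L.
[OCl⁻]/[HOCl] = 10^(pH − pKa) = 10^(7.14 − 7.56) = 0.3802; fraction as HOCl = 1/(1 + 0.3802) = 0.7245.
Free chlorine required for 2.53 ppm HOCl: 2.53 / 0.7245 = 3.492 ppm.
FC to add: 3.492 − 0.3 = 3.192 mg/L as Cl₂.
Cl₂ equivalent: 3.192 mg/L × 450,415 L = 1438 g.
Product at 14.9% available Cl: 1438 / 0.149 = 9649 g.
Volume: 9649 g ÷ 1.14 g/mL = 8464 mL.

8.46 L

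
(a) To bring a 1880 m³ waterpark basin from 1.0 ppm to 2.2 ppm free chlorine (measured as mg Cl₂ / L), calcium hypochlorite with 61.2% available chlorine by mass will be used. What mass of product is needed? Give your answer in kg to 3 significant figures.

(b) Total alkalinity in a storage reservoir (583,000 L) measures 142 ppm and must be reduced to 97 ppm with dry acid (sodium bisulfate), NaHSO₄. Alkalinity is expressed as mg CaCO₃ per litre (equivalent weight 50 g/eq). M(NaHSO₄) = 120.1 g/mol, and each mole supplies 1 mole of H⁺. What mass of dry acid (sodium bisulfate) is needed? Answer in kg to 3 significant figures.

(a) 3.69 kg; (b) 63.0 kg

(a) Volume: 1880 m³ = 1,880,000 L.
(a) Chlorine deficit: 2.2 − 1.0 = 1.2 ppm = 1.2 mg/L as Cl₂.
(a) Cl₂ equivalent needed: 1.2 mg/L × 1,880,000 L = 2,256,000 mg = 2256 g.
(a) Product at 61.2% available chlorine: 2256 / 0.612 = 3686 g.

(b) Alkalinity to neutralize: (142 − 97) = 45 mg/L as CaCO₃ × 583,000 L = 26,240 g as CaCO₃.
(b) Equivalents of H⁺ required: 26,240 ÷ 50 g/eq = 524.7 eq = 524.7 mol NaHSO₄.
(b) Mass of NaHSO₄: 524.7 × 120.1 = 63,020 g.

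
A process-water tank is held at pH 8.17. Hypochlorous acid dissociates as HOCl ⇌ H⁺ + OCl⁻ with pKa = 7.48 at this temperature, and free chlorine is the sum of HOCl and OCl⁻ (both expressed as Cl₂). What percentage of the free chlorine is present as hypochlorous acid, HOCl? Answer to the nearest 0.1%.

[OCl⁻]/[HOCl] = 10^(pH − pKa) = 10^(8.17 − 7.48) = 10^0.69 = 4.898.
Fraction as HOCl = 1 / (1 + 4.898) = 0.1696.

17.0%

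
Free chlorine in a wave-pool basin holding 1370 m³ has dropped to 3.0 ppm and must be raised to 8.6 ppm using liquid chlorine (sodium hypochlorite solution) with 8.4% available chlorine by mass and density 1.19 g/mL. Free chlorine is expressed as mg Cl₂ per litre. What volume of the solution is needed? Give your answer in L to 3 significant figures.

76.8 L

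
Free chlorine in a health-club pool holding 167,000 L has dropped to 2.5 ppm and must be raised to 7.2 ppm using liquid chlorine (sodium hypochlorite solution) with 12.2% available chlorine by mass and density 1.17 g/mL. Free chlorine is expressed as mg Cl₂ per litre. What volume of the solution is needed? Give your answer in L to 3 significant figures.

Chlorine deficit: 7.2 − 2.5 = 4.7 ppm = 4.7 mg/L as Cl₂.
Cl₂ equivalent needed: 4.7 mg/L × 167,000 L = 784,900 mg = 784.9 g.
Product at 12.2% available chlorine: 784.9 / 0.122 = 6434 g.
Volume at density 1.17 g/mL: 6434 g ÷ 1.17 g/mL = 5499 mL.

5.50 L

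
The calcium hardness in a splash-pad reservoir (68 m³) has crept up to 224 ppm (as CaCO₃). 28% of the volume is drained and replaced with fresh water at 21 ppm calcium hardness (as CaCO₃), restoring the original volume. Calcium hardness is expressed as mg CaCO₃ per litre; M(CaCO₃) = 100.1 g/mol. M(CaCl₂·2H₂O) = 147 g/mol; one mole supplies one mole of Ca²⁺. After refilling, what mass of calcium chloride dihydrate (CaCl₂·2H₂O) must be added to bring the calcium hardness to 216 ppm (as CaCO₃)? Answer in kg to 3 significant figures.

Volume: 68 m³ = 68,000 L.
After draining 28% and refilling: 224 × 0.72 + 21 × 0.28 = 167.16 ppm.
Deficit to target: 216 − 167.16 = 48.84 mg/L.
As CaCO₃: 48.84 mg/L × 68,000 L = 3321 g; ÷ 100.1 = 33.18 mol Ca²⁺.
Mass: 33.18 × 147 = 4877 g.

4.88 kg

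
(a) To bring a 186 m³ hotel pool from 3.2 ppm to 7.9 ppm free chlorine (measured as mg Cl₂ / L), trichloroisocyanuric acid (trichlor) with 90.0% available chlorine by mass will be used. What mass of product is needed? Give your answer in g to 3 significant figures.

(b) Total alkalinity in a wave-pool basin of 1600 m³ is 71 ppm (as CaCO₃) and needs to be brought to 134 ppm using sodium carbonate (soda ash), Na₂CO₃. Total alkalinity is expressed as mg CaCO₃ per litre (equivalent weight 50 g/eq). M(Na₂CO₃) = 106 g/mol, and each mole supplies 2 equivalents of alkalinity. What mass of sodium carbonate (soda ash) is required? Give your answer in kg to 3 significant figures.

(a) Volume: 186 m³ = 186,000 L.
(a) Chlorine deficit: 7.9 − 3.2 = 4.7 ppm = 4.7 mg/L as Cl₂.
(a) Cl₂ equivalent needed: 4.7 mg/L × 186,000 L = 874,200 mg = 874.2 g.
(a) Product at 90.0% available chlorine: 874.2 / 0.9 = 971.3 g.

(b) Volume: 1600 m³ = 1,600,000 L.
(b) Alkalinity to add: (134 − 71) = 63 mg/L as CaCO₃ × 1,600,000 L = 100,800 g as CaCO₃.
(b) Equivalents: 100,800 g ÷ 50 g/eq = 2016 eq.
(b) Each mole of Na₂CO₃ supplies 2 eq, so 2016 / 2 = 1008 mol.
(b) Mass: 1008 mol × 106 g/mol = 106,800 g.

(a) 971 g; (b) 107 kg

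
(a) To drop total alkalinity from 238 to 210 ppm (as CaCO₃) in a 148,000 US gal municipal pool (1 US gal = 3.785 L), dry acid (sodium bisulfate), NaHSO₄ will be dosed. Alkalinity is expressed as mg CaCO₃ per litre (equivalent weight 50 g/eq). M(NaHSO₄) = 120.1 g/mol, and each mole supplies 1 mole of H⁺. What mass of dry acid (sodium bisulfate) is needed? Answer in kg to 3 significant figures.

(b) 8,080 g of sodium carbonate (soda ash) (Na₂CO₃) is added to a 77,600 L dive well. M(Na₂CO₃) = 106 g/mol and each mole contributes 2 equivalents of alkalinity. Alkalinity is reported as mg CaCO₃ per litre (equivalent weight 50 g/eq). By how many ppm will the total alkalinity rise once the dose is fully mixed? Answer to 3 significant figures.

(a) Volume: 148,000 US gal × 3.785 L/gal = 560,180 L.
(a) Alkalinity to neutralize: (238 − 210) = 28 mg/L as CaCO₃ × 560,180 L = 15,690 g as CaCO₃.
(a) Equivalents of H⁺ required: 15,690 ÷ 50 g/eq = 313.7 eq = 313.7 mol NaHSO₄.
(a) Mass of NaHSO₄: 313.7 × 120.1 = 37,680 g.

(b) Moles of Na₂CO₃: 8,080 g ÷ 106 g/mol = 76.23 mol → 152.5 eq of alkalinity.
(b) As CaCO₃: 152.5 eq × 50 g/eq = 7623 g.
(b) Rise: 7623 g / 77,600 L × 1000 = 98.23 mg/L.

(a) 37.7 kg; (b) 98.2 ppm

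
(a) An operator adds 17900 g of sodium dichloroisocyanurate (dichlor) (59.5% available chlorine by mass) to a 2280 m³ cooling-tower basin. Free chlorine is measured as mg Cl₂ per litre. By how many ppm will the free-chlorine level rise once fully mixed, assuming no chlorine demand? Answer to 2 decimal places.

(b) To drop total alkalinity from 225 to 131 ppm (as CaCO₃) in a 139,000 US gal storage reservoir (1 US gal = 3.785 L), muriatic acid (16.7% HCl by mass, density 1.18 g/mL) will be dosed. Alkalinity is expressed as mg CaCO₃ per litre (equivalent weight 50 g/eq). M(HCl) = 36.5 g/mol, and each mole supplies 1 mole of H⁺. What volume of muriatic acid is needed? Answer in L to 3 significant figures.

(a) Volume: 2280 m³ = 2,280,000 L.
(a) Available chlorine delivered: 17,900 g × 0.595 = 10,650 g as Cl₂.
(a) Concentration rise: 10,650 g / 2,280,000 L = 4.671 mg/L = 4.67 ppm.

(b) Volume: 139,000 US gal × 3.785 L/gal = 526,115 L.
(b) Alkalinity to neutralize: (225 − 131) = 94 mg/L as CaCO₃ × 526,115 L = 49,450 g as CaCO₃.
(b) Equivalents of H⁺ required: 49,450 ÷ 50 g/eq = 989.1 eq = 989.1 mol HCl.
(b) Mass of HCl: 989.1 × 36.5 = 36,100 g.
(b) Mass of 16.7% solution: 36,100 / 0.167 = 216,200 g.
(b) Volume: 216,200 g ÷ 1.18 g/mL = 183,200 mL.

(a) 4.67 ppm; (b) 183 L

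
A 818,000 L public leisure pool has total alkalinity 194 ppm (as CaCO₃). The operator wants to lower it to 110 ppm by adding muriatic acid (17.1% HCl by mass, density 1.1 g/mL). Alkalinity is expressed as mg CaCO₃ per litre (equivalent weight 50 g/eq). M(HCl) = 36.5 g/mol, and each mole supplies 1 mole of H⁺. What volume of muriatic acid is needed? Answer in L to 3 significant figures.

Alkalinity to neutralize: (194 − 110) = 84 mg/L as CaCO₃ × 818,000 L = 68,710 g as CaCO₃.
Equivalents of H⁺ required: 68,710 ÷ 50 g/eq = 1374 eq = 1374 mol HCl.
Mass of HCl: 1374 × 36.5 = 50,160 g.
Mass of 17.1% solution: 50,160 / 0.171 = 293,300 g.
Volume: 293,300 g ÷ 1.1 g/mL = 266,700 mL.

267 L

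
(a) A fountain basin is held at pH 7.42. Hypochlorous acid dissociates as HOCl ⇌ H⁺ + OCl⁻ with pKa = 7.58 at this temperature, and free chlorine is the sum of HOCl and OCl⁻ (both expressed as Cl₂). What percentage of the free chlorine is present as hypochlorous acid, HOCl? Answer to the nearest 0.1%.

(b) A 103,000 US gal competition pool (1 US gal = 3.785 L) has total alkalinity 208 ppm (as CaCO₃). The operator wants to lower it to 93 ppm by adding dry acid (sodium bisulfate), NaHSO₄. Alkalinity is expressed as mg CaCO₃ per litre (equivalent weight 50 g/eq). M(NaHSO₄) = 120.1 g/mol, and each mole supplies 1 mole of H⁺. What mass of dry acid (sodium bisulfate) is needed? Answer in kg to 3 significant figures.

(a) 59.1%; (b) 108 kg

(a) [OCl⁻]/[HOCl] = 10^(pH − pKa) = 10^(7.42 − 7.58) = 10^-0.16 = 0.6918.
(a) Fraction as HOCl = 1 / (1 + 0.6918) = 0.5911.

(b) Volume: 103,000 US gal × 3.785 L/gal = 389,855 L.
(b) Alkalinity to neutralize: (208 − 93) = 115 mg/L as CaCO₃ × 389,855 L = 44,830 g as CaCO₃.
(b) Equivalents of H⁺ required: 44,830 ÷ 50 g/eq = 896.7 eq = 896.7 mol NaHSO₄.
(b) Mass of NaHSO₄: 896.7 × 120.1 = 107,700 g.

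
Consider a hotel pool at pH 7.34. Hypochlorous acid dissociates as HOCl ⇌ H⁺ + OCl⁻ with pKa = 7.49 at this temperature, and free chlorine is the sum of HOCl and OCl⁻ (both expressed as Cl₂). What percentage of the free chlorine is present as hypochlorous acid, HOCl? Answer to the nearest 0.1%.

[OCl⁻]/[HOCl] = 10^(pH − pKa) = 10^(7.34 − 7.49) = 10^-0.15 = 0.7079.
Fraction as HOCl = 1 / (1 + 0.7079) = 0.5855.

58.5%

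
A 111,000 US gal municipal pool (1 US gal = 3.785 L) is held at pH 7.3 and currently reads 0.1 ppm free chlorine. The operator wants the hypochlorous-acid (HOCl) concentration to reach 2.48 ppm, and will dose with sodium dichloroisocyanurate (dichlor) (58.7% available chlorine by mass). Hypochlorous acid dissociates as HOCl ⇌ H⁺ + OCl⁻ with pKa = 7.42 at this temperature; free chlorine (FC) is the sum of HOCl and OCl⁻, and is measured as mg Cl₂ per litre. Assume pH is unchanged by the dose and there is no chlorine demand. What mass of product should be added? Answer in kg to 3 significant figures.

3.05 kg

Volume: 111,000 US gal × 3.785 L/gal = 420,135 L.
[OCl⁻]/[HOCl] = 10^(pH − pKa) = 10^(7.3 − 7.42) = 0.7586; fraction as HOCl = 1/(1 + 0.7586) = 0.5686.
Free chlorine required for 2.48 ppm HOCl: 2.48 / 0.5686 = 4.361 ppm.
FC to add: 4.361 − 0.1 = 4.261 mg/L as Cl₂.
Cl₂ equivalent: 4.261 mg/L × 420,135 L = 1790 g.
Product at 58.7% available Cl: 1790 / 0.587 = 3050 g.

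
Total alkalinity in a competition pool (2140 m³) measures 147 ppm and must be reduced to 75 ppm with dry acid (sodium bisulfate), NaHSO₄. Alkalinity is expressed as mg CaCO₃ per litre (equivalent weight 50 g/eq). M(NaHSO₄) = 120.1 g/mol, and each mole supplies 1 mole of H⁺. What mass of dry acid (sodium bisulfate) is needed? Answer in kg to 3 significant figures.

370 kg

Volume: 2140 m³ = 2,140,000 L.
Alkalinity to neutralize: (147 − 75) = 72 mg/L as CaCO₃ × 2,140,000 L = 154,100 g as CaCO₃.
Equivalents of H⁺ required: 154,100 ÷ 50 g/eq = 3082 eq = 3082 mol NaHSO₄.
Mass of NaHSO₄: 3082 × 120.1 = 370,100 g.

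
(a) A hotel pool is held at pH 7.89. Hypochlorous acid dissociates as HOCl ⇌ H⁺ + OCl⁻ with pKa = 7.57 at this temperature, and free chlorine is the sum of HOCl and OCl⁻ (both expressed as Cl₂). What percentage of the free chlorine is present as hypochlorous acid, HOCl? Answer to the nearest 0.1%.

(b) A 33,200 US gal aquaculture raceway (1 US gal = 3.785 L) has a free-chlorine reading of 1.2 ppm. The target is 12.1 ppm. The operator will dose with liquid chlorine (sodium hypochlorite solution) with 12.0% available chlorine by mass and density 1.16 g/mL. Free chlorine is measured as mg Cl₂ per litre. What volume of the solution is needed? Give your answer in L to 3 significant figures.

(a) [OCl⁻]/[HOCl] = 10^(pH − pKa) = 10^(7.89 − 7.57) = 10^0.32 = 2.089.
(a) Fraction as HOCl = 1 / (1 + 2.089) = 0.3237.

(b) Volume: 33,200 US gal × 3.785 L/gal = 125,662 L.
(b) Chlorine deficit: 12.1 − 1.2 = 10.9 ppm = 10.9 mg/L as Cl₂.
(b) Cl₂ equivalent needed: 10.9 mg/L × 125,662 L = 1,370,000 mg = 1370 g.
(b) Product at 12.0% available chlorine: 1370 / 0.12 = 11,410 g.
(b) Volume at density 1.16 g/mL: 11,410 g ÷ 1.16 g/mL = 9840 mL.

(a) 32.4%; (b) 9.84 L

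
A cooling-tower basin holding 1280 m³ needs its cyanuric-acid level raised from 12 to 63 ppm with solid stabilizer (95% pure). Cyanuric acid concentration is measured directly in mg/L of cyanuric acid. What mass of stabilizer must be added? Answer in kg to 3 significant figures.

68.7 kg

Volume: 1280 m³ = 1,280,000 L.
CYA to add: (63 − 12) = 51 mg/L × 1,280,000 L = 65,280 g cyanuric acid.
At 95% purity: 65,280 / 0.95 = 68,720 g product.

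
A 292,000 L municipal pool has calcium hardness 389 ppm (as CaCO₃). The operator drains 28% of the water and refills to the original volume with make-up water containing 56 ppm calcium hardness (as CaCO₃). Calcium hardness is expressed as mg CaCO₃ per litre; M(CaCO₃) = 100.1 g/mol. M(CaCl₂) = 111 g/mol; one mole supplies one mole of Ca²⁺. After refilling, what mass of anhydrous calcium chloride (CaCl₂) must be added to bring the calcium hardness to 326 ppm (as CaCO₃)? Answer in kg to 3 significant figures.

After draining 28% and refilling: 389 × 0.72 + 56 × 0.28 = 295.76 ppm.
Deficit to target: 326 − 295.76 = 30.24 mg/L.
As CaCO₃: 30.24 mg/L × 292,000 L = 8830 g; ÷ 100.1 = 88.21 mol Ca²⁺.
Mass: 88.21 × 111 = 9792 g.

9.79 kg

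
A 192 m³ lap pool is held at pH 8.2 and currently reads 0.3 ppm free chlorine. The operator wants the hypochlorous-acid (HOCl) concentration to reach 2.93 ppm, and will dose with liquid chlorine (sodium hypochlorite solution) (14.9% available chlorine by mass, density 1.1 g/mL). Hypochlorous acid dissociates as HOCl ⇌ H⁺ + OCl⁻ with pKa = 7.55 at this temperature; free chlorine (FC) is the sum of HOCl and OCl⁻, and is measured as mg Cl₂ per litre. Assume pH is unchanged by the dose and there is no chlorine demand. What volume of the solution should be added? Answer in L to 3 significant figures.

18.4 L

Volume: 192 m³ = 192,000 L.
[OCl⁻]/[HOCl] = 10^(pH − pKa) = 10^(8.2 − 7.55) = 4.467; fraction as HOCl = 1/(1 + 4.467) = 0.1829.
Free chlorine required for 2.93 ppm HOCl: 2.93 / 0.1829 = 16.02 ppm.
FC to add: 16.02 − 0.3 = 15.72 mg/L as Cl₂.
Cl₂ equivalent: 15.72 mg/L × 192,000 L = 3018 g.
Product at 14.9% available Cl: 3018 / 0.149 = 20,250 g.
Volume: 20,250 g ÷ 1.1 g/mL = 18,410 mL.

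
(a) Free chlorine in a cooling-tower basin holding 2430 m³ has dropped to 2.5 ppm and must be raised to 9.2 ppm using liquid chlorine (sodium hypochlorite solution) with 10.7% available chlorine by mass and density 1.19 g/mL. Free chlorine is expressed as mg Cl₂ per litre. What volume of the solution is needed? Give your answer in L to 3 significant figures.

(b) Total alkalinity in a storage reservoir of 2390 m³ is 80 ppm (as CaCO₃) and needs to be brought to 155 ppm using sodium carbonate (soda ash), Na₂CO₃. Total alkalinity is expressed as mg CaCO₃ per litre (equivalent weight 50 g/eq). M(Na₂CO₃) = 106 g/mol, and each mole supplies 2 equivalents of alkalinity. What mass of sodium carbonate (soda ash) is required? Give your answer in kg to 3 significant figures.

(a) 128 L; (b) 190 kg

(a) Volume: 2430 m³ = 2,430,000 L.
(a) Chlorine deficit: 9.2 − 2.5 = 6.7 ppm = 6.7 mg/L as Cl₂.
(a) Cl₂ equivalent needed: 6.7 mg/L × 2,430,000 L = 16,280,000 mg = 16,280 g.
(a) Product at 10.7% available chlorine: 16,280 / 0.107 = 152,200 g.
(a) Volume at density 1.19 g/mL: 152,200 g ÷ 1.19 g/mL = 127,900 mL.

(b) Volume: 2390 m³ = 2,390,000 L.
(b) Alkalinity to add: (155 − 80) = 75 mg/L as CaCO₃ × 2,390,000 L = 179,200 g as CaCO₃.
(b) Equivalents: 179,200 g ÷ 50 g/eq = 3585 eq.
(b) Each mole of Na₂CO₃ supplies 2 eq, so 3585 / 2 = 1792 mol.
(b) Mass: 1792 mol × 106 g/mol = 190,000 g.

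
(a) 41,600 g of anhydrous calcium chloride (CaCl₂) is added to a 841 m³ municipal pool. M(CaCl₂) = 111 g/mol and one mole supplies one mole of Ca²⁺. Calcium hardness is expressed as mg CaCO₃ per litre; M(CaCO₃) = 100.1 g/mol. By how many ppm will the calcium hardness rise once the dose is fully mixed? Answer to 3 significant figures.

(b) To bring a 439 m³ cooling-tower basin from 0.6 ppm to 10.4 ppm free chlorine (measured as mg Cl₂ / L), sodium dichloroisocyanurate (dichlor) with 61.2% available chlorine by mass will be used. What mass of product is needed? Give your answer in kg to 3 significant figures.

(a) Volume: 841 m³ = 841,000 L.
(a) Moles of Ca²⁺: 41,600 g ÷ 111 g/mol = 374.8 mol.
(a) As CaCO₃: 374.8 mol × 100.1 g/mol = 37,510 g.
(a) Rise: 37,510 g / 841,000 L × 1000 = 44.61 mg/L.

(b) Volume: 439 m³ = 439,000 L.
(b) Chlorine deficit: 10.4 − 0.6 = 9.8 ppm = 9.8 mg/L as Cl₂.
(b) Cl₂ equivalent needed: 9.8 mg/L × 439,000 L = 4,302,000 mg = 4302 g.
(b) Product at 61.2% available chlorine: 4302 / 0.612 = 7030 g.

(a) 44.6 ppm; (b) 7.03 kg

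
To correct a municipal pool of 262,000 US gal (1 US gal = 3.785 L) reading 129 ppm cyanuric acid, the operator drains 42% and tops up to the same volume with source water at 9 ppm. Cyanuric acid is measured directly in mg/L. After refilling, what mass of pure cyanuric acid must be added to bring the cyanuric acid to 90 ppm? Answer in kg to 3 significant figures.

Volume: 262,000 US gal × 3.785 L/gal = 991,670 L.
After draining 42% and refilling: 129 × 0.58 + 9 × 0.42 = 78.6 ppm.
Deficit to target: 90 − 78.6 = 11.4 mg/L.
Mass: 11.4 mg/L × 991,670 L = 11,310 g cyanuric acid.

11.3 kg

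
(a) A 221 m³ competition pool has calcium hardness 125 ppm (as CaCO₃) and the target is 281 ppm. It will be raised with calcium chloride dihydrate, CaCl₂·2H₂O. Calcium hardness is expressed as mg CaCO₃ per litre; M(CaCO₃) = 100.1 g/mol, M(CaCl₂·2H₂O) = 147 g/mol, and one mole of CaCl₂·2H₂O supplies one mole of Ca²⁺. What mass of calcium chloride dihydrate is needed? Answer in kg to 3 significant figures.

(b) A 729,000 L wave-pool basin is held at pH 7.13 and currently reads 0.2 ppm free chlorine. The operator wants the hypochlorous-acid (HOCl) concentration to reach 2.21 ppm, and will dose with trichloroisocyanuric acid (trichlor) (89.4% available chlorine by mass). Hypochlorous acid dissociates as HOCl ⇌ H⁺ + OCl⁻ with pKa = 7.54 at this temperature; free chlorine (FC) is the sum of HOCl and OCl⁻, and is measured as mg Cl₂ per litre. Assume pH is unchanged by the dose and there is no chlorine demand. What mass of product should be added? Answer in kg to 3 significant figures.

(a) 50.6 kg; (b) 2.34 kg

(a) Volume: 221 m³ = 221,000 L.
(a) Hardness to add: (281 − 125) = 156 mg/L as CaCO₃ × 221,000 L = 34,480 g as CaCO₃.
(a) Moles of Ca²⁺ (1 mol Ca²⁺ ≡ 1 mol CaCO₃): 34,480 / 100.1 g/mol = 344.4 mol.
(a) Mass of CaCl₂·2H₂O: 344.4 × 147 = 50,630 g.

(b) [OCl⁻]/[HOCl] = 10^(pH − pKa) = 10^(7.13 − 7.54) = 0.389; fraction as HOCl = 1/(1 + 0.389) = 0.7199.
(b) Free chlorine required for 2.21 ppm HOCl: 2.21 / 0.7199 = 3.07 ppm.
(b) FC to add: 3.07 − 0.2 = 2.87 mg/L as Cl₂.
(b) Cl₂ equivalent: 2.87 mg/L × 729,000 L = 2092 g.
(b) Product at 89.4% available Cl: 2092 / 0.894 = 2340 g.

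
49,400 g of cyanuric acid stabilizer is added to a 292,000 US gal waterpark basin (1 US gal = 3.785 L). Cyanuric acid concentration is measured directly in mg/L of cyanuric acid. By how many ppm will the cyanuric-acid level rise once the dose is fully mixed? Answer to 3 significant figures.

Volume: 292,000 US gal × 3.785 L/gal = 1,105,220 L.
Rise: 49,400 g / 1,105,220 L × 1000 = 44.7 mg/L.

44.7 ppm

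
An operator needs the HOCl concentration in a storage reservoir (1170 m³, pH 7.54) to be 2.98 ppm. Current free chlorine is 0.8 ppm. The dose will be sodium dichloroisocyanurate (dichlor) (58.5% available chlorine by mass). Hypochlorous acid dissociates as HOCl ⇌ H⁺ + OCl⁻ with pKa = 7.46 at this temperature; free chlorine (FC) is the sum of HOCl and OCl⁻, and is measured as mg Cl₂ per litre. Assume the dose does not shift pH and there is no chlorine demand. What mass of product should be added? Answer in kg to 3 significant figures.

Volume: 1170 m³ = 1,170,000 L.
[OCl⁻]/[HOCl] = 10^(pH − pKa) = 10^(7.54 − 7.46) = 1.202; fraction as HOCl = 1/(1 + 1.202) = 0.4541.
Free chlorine required for 2.98 ppm HOCl: 2.98 / 0.4541 = 6.563 ppm.
FC to add: 6.563 − 0.8 = 5.763 mg/L as Cl₂.
Cl₂ equivalent: 5.763 mg/L × 1,170,000 L = 6742 g.
Product at 58.5% available Cl: 6742 / 0.585 = 11,530 g.

11.5 kg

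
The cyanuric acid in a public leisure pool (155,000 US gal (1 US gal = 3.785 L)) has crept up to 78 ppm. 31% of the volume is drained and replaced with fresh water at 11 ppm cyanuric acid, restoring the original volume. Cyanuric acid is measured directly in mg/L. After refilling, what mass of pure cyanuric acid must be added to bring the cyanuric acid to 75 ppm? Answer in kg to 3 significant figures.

Volume: 155,000 US gal × 3.785 L/gal = 586,675 L.
After draining 31% and refilling: 78 × 0.69 + 11 × 0.31 = 57.23 ppm.
Deficit to target: 75 − 57.23 = 17.77 mg/L.
Mass: 17.77 mg/L × 586,675 L = 10,430 g cyanuric acid.

10.4 kg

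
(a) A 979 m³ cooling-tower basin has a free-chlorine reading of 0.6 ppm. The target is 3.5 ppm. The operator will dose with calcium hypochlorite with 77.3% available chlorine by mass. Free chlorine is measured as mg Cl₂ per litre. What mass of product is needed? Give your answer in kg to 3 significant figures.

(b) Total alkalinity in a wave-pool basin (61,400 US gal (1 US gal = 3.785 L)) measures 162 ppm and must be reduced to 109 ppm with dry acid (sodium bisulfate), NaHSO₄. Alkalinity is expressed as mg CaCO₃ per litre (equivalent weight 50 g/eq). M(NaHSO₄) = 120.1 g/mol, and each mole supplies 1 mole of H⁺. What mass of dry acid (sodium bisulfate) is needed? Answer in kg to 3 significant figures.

(a) Volume: 979 m³ = 979,000 L.
(a) Chlorine deficit: 3.5 − 0.6 = 2.9 ppm = 2.9 mg/L as Cl₂.
(a) Cl₂ equivalent needed: 2.9 mg/L × 979,000 L = 2,839,000 mg = 2839 g.
(a) Product at 77.3% available chlorine: 2839 / 0.773 = 3673 g.

(b) Volume: 61,400 US gal × 3.785 L/gal = 232,399 L.
(b) Alkalinity to neutralize: (162 − 109) = 53 mg/L as CaCO₃ × 232,399 L = 12,320 g as CaCO₃.
(b) Equivalents of H⁺ required: 12,320 ÷ 50 g/eq = 246.3 eq = 246.3 mol NaHSO₄.
(b) Mass of NaHSO₄: 246.3 × 120.1 = 29,590 g.

(a) 3.67 kg; (b) 29.6 kg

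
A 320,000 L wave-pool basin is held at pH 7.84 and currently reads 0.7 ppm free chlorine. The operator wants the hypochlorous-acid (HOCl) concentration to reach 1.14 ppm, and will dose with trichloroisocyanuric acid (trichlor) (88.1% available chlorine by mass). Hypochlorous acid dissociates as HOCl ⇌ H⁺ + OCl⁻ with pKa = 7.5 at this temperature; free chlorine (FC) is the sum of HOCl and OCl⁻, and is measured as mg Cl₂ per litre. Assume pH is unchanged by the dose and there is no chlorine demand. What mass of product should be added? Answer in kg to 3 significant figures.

1.07 kg

[OCl⁻]/[HOCl] = 10^(pH − pKa) = 10^(7.84 − 7.5) = 2.188; fraction as HOCl = 1/(1 + 2.188) = 0.3137.
Free chlorine required for 1.14 ppm HOCl: 1.14 / 0.3137 = 3.634 ppm.
FC to add: 3.634 − 0.7 = 2.934 mg/L as Cl₂.
Cl₂ equivalent: 2.934 mg/L × 320,000 L = 938.9 g.
Product at 88.1% available Cl: 938.9 / 0.881 = 1066 g.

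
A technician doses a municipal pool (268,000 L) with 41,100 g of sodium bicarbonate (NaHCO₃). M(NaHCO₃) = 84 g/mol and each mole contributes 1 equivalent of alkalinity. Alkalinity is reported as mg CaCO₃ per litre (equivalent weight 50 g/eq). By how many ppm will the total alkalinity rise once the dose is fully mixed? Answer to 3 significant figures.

Moles of NaHCO₃: 41,100 g ÷ 84 g/mol = 489.3 mol → 489.3 eq of alkalinity.
As CaCO₃: 489.3 eq × 50 g/eq = 24,460 g.
Rise: 24,460 g / 268,000 L × 1000 = 91.28 mg/L.

91.3 ppm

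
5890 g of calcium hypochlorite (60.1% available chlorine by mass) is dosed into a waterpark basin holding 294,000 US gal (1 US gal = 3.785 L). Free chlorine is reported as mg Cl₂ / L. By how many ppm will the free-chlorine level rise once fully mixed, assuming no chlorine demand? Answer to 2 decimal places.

Volume: 294,000 US gal × 3.785 L/gal = 1,112,790 L.
Available chlorine delivered: 5890 g × 0.601 = 3540 g as Cl₂.
Concentration rise: 3540 g / 1,112,790 L = 3.181 mg/L = 3.18 ppm.

3.18 ppm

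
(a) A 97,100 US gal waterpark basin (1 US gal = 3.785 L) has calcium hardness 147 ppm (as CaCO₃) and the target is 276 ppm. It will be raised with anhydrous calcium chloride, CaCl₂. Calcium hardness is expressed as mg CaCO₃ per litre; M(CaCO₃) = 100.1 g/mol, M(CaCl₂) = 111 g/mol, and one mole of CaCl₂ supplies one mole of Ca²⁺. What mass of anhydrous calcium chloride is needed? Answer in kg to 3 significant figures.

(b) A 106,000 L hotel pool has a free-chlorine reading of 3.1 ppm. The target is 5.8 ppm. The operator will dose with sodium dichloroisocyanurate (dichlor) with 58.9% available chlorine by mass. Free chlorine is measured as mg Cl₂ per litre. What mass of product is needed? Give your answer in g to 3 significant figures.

(a) Volume: 97,100 US gal × 3.785 L/gal = 367,524 L.
(a) Hardness to add: (276 − 147) = 129 mg/L as CaCO₃ × 367,524 L = 47,410 g as CaCO₃.
(a) Moles of Ca²⁺ (1 mol Ca²⁺ ≡ 1 mol CaCO₃): 47,410 / 100.1 g/mol = 473.6 mol.
(a) Mass of CaCl₂: 473.6 × 111 = 52,570 g.

(b) Chlorine deficit: 5.8 − 3.1 = 2.7 ppm = 2.7 mg/L as Cl₂.
(b) Cl₂ equivalent needed: 2.7 mg/L × 106,000 L = 286,200 mg = 286.2 g.
(b) Product at 58.9% available chlorine: 286.2 / 0.589 = 485.9 g.

(a) 52.6 kg; (b) 486 g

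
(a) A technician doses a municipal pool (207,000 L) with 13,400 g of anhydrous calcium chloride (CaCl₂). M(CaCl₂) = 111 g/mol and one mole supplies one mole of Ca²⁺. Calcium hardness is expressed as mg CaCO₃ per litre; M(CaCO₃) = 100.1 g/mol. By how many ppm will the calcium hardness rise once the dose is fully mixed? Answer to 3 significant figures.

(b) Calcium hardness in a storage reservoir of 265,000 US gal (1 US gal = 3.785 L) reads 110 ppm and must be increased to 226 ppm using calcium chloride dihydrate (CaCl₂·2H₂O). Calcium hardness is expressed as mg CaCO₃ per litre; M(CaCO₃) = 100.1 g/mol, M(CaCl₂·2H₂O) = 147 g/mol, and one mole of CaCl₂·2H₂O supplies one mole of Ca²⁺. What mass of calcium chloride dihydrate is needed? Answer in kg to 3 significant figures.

(a) Moles of Ca²⁺: 13,400 g ÷ 111 g/mol = 120.7 mol.
(a) As CaCO₃: 120.7 mol × 100.1 g/mol = 12,080 g.
(a) Rise: 12,080 g / 207,000 L × 1000 = 58.38 mg/L.

(b) Volume: 265,000 US gal × 3.785 L/gal = 1,003,025 L.
(b) Hardness to add: (226 − 110) = 116 mg/L as CaCO₃ × 1,003,025 L = 116,400 g as CaCO₃.
(b) Moles of Ca²⁺ (1 mol Ca²⁺ ≡ 1 mol CaCO₃): 116,400 / 100.1 g/mol = 1162 mol.
(b) Mass of CaCl₂·2H₂O: 1162 × 147 = 170,900 g.

(a) 58.4 ppm; (b) 171 kg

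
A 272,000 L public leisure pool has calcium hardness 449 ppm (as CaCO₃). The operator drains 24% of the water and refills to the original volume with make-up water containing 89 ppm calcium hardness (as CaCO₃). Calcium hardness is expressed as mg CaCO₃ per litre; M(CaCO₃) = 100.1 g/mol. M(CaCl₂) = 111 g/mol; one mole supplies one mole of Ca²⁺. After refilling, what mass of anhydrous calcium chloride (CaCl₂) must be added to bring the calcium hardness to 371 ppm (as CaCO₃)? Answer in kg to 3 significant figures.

2.53 kg

After draining 24% and refilling: 449 × 0.76 + 89 × 0.24 = 362.6 ppm.
Deficit to target: 371 − 362.6 = 8.4 mg/L.
As CaCO₃: 8.4 mg/L × 272,000 L = 2285 g; ÷ 100.1 = 22.83 mol Ca²⁺.
Mass: 22.83 × 111 = 2534 g.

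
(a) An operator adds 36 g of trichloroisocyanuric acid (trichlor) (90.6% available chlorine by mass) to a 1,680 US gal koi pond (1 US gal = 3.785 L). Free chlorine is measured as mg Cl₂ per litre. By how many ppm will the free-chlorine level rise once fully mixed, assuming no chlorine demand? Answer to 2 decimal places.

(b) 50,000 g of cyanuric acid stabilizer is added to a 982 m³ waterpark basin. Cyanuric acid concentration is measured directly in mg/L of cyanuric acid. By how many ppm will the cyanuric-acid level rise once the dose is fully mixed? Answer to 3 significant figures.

(a) 5.13 ppm; (b) 50.9 ppm

(a) Volume: 1,680 US gal × 3.785 L/gal = 6,359 L.
(a) Available chlorine delivered: 36 g × 0.906 = 32.62 g as Cl₂.
(a) Concentration rise: 32.62 g / 6,359 L = 5.129 mg/L = 5.13 ppm.

(b) Volume: 982 m³ = 982,000 L.
(b) Rise: 50,000 g / 982,000 L × 1000 = 50.92 mg/L.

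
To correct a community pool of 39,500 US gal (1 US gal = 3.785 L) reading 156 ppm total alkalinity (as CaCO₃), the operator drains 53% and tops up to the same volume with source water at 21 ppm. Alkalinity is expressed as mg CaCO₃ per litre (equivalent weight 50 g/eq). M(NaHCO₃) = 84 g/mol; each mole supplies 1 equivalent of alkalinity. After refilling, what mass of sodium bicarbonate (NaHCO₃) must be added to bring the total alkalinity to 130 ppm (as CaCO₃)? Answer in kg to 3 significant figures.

11.4 kg

Volume: 39,500 US gal × 3.785 L/gal = 149,508 L.
After draining 53% and refilling: 156 × 0.47 + 21 × 0.53 = 84.45 ppm.
Deficit to target: 130 − 84.45 = 45.55 mg/L.
As CaCO₃: 45.55 mg/L × 149,508 L = 6810 g; ÷ 50 g/eq ÷ 1 = 136.2 mol NaHCO₃.
Mass: 136.2 × 84 = 11,440 g.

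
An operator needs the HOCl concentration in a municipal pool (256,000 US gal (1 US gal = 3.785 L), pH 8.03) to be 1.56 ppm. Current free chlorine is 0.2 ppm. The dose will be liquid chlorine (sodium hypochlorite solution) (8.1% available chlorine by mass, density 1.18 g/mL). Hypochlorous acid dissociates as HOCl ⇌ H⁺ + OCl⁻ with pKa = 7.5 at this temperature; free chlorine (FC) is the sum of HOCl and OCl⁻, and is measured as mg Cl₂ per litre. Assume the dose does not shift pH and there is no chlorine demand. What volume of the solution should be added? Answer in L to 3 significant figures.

Volume: 256,000 US gal × 3.785 L/gal = 968,960 L.
[OCl⁻]/[HOCl] = 10^(pH − pKa) = 10^(8.03 − 7.5) = 3.388; fraction as HOCl = 1/(1 + 3.388) = 0.2279.
Free chlorine required for 1.56 ppm HOCl: 1.56 / 0.2279 = 6.846 ppm.
FC to add: 6.846 − 0.2 = 6.646 mg/L as Cl₂.
Cl₂ equivalent: 6.646 mg/L × 968,960 L = 6440 g.
Product at 8.1% available Cl: 6440 / 0.081 = 79,500 g.
Volume: 79,500 g ÷ 1.18 g/mL = 67,370 mL.

67.4 L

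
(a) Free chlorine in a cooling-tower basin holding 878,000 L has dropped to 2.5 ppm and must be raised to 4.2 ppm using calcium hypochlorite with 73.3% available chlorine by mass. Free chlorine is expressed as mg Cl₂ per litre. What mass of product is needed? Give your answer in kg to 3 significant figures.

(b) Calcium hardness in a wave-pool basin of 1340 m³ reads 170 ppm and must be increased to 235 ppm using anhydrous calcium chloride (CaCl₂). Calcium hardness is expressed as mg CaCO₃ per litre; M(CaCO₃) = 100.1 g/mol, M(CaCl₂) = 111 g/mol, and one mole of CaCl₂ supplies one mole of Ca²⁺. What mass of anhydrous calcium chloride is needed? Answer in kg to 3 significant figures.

(a) Chlorine deficit: 4.2 − 2.5 = 1.7 ppm = 1.7 mg/L as Cl₂.
(a) Cl₂ equivalent needed: 1.7 mg/L × 878,000 L = 1,493,000 mg = 1493 g.
(a) Product at 73.3% available chlorine: 1493 / 0.733 = 2036 g.

(b) Volume: 1340 m³ = 1,340,000 L.
(b) Hardness to add: (235 − 170) = 65 mg/L as CaCO₃ × 1,340,000 L = 87,100 g as CaCO₃.
(b) Moles of Ca²⁺ (1 mol Ca²⁺ ≡ 1 mol CaCO₃): 87,100 / 100.1 g/mol = 870.1 mol.
(b) Mass of CaCl₂: 870.1 × 111 = 96,580 g.

(a) 2.04 kg; (b) 96.6 kg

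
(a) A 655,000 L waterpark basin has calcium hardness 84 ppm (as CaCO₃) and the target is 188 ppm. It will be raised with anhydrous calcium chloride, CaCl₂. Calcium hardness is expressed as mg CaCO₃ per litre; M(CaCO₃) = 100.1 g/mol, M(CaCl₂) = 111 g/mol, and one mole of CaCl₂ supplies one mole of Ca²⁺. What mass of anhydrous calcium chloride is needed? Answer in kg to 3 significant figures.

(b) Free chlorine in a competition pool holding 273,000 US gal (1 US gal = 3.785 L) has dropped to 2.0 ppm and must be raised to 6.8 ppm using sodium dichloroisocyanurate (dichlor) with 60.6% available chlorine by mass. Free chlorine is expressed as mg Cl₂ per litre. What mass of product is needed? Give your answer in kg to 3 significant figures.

(a) Hardness to add: (188 − 84) = 104 mg/L as CaCO₃ × 655,000 L = 68,120 g as CaCO₃.
(a) Moles of Ca²⁺ (1 mol Ca²⁺ ≡ 1 mol CaCO₃): 68,120 / 100.1 g/mol = 680.5 mol.
(a) Mass of CaCl₂: 680.5 × 111 = 75,540 g.

(b) Volume: 273,000 US gal × 3.785 L/gal = 1,033,305 L.
(b) Chlorine deficit: 6.8 − 2.0 = 4.8 ppm = 4.8 mg/L as Cl₂.
(b) Cl₂ equivalent needed: 4.8 mg/L × 1,033,305 L = 4,960,000 mg = 4960 g.
(b) Product at 60.6% available chlorine: 4960 / 0.606 = 8185 g.

(a) 75.5 kg; (b) 8.18 kg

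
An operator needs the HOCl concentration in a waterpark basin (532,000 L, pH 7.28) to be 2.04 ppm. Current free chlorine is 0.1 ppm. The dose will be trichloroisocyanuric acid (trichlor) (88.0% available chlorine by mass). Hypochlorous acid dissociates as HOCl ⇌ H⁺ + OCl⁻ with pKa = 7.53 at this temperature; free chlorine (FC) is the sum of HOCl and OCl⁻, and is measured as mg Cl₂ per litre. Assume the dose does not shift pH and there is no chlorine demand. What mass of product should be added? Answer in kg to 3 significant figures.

1.87 kg

[OCl⁻]/[HOCl] = 10^(pH − pKa) = 10^(7.28 − 7.53) = 0.5623; fraction as HOCl = 1/(1 + 0.5623) = 0.6401.
Free chlorine required for 2.04 ppm HOCl: 2.04 / 0.6401 = 3.187 ppm.
FC to add: 3.187 − 0.1 = 3.087 mg/L as Cl₂.
Cl₂ equivalent: 3.087 mg/L × 532,000 L = 1642 g.
Product at 88.0% available Cl: 1642 / 0.88 = 1866 g.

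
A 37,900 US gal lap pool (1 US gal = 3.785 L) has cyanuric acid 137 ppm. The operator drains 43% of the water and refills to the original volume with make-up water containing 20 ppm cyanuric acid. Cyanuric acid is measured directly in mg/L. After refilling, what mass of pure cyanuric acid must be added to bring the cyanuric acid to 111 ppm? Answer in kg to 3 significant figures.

3.49 kg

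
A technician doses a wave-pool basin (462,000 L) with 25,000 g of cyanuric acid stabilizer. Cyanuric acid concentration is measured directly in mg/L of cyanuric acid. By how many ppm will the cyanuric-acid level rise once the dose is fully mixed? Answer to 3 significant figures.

54.1 ppm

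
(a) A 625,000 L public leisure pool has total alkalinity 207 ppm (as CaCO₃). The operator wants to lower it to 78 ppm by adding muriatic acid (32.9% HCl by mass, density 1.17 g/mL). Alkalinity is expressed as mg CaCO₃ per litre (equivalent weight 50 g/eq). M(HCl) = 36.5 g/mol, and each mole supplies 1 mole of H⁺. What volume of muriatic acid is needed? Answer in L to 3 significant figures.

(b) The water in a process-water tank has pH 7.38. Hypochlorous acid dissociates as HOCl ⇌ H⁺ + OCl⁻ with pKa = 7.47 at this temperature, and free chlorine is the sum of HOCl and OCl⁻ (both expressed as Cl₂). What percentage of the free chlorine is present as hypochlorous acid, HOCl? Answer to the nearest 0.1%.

(a) Alkalinity to neutralize: (207 − 78) = 129 mg/L as CaCO₃ × 625,000 L = 80,620 g as CaCO₃.
(a) Equivalents of H⁺ required: 80,620 ÷ 50 g/eq = 1612 eq = 1612 mol HCl.
(a) Mass of HCl: 1612 × 36.5 = 58,860 g.
(a) Mass of 32.9% solution: 58,860 / 0.329 = 178,900 g.
(a) Volume: 178,900 g ÷ 1.17 g/mL = 152,900 mL.

(b) [OCl⁻]/[HOCl] = 10^(pH − pKa) = 10^(7.38 − 7.47) = 10^-0.09 = 0.8128.
(b) Fraction as HOCl = 1 / (1 + 0.8128) = 0.5516.

(a) 153 L; (b) 55.2%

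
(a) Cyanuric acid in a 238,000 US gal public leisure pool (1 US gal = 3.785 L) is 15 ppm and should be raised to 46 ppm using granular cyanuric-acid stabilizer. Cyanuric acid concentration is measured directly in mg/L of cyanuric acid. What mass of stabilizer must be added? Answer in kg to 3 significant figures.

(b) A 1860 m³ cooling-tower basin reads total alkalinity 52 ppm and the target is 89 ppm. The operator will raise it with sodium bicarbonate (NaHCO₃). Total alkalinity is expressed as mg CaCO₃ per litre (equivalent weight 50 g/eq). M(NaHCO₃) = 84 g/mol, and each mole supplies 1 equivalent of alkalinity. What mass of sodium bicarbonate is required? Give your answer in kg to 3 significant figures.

(a) 27.9 kg; (b) 116 kg

(a) Volume: 238,000 US gal × 3.785 L/gal = 900,830 L.
(a) CYA to add: (46 − 15) = 31 mg/L × 900,830 L = 27,930 g cyanuric acid.

(b) Volume: 1860 m³ = 1,860,000 L.
(b) Alkalinity to add: (89 − 52) = 37 mg/L as CaCO₃ × 1,860,000 L = 68,820 g as CaCO₃.
(b) Equivalents: 68,820 g ÷ 50 g/eq = 1376 eq.
(b) NaHCO₃ supplies 1 eq per mole → 1376 mol.
(b) Mass: 1376 mol × 84 g/mol = 115,600 g.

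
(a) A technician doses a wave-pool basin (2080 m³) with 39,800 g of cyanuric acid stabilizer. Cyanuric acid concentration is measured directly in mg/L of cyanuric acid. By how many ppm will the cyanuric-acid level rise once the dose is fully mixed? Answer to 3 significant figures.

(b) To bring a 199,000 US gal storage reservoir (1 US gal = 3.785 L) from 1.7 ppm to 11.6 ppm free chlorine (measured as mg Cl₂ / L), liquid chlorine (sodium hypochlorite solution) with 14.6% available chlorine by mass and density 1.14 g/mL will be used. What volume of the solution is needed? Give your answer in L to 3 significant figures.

(a) 19.1 ppm; (b) 44.8 L

(a) Volume: 2080 m³ = 2,080,000 L.
(a) Rise: 39,800 g / 2,080,000 L × 1000 = 19.13 mg/L.

(b) Volume: 199,000 US gal × 3.785 L/gal = 753,215 L.
(b) Chlorine deficit: 11.6 − 1.7 = 9.9 ppm = 9.9 mg/L as Cl₂.
(b) Cl₂ equivalent needed: 9.9 mg/L × 753,215 L = 7,457,000 mg = 7457 g.
(b) Product at 14.6% available chlorine: 7457 / 0.146 = 51,070 g.
(b) Volume at density 1.14 g/mL: 51,070 g ÷ 1.14 g/mL = 44,800 mL.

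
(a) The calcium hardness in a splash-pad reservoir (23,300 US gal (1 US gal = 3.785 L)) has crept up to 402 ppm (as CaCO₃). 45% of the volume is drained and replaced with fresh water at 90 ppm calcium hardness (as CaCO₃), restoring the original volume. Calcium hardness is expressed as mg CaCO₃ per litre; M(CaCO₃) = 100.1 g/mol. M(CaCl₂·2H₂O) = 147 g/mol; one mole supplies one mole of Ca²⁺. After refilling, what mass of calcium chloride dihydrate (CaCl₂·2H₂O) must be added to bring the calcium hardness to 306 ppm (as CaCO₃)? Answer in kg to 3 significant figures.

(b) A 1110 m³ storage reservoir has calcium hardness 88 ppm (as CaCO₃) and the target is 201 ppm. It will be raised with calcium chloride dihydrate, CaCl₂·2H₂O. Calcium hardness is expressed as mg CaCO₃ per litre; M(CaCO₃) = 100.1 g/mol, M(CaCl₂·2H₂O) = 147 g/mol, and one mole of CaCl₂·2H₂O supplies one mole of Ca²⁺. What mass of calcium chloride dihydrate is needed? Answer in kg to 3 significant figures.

(a) 5.75 kg; (b) 184 kg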